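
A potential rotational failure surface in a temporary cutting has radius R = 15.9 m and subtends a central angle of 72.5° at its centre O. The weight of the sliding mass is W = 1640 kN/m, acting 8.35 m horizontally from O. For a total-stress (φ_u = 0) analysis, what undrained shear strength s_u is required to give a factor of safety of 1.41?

FS = s_u·L_a·R / (W·d), so s_u = FS·W·d / (L_a·R).
Arc length L_a = R·θ = 15.9·(72.5°·π/180) = 15.9·1.2654 = 20.12 m
s_u = 1.41·1640·8.35 / (20.12·15.9) = 19308.5 / 319.90 = 60.36 kPa

s_u = 60.4 kPa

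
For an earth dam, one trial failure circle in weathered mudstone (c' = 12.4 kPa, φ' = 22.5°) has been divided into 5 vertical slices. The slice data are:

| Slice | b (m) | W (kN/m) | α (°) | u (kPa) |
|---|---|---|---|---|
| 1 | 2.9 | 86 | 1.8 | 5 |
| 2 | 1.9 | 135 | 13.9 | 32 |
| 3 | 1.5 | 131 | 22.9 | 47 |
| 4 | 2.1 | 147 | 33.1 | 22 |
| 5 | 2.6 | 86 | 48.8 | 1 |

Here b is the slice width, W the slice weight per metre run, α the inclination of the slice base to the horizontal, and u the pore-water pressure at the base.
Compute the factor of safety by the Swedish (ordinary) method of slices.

FS = 1.24

Ordinary method of slices: FS = Σ[c'·Δl_i + (W_i cosα_i − u_i·Δl_i)·tanφ'] / Σ W_i sinα_i, with Δl_i = b_i / cosα_i.
Slice 1: Δl = 2.9/cos1.8° = 2.901 m; N'_1 = 86·cos1.8° − 5·2.901 = 71.5; c'Δl = 35.98; W sinα = 2.7
Slice 2: Δl = 1.9/cos13.9° = 1.957 m; N'_2 = 135·cos13.9° − 32·1.957 = 68.4; c'Δl = 24.27; W sinα = 32.4
Slice 3: Δl = 1.5/cos22.9° = 1.628 m; N'_3 = 131·cos22.9° − 47·1.628 = 44.1; c'Δl = 20.19; W sinα = 51.0
Slice 4: Δl = 2.1/cos33.1° = 2.507 m; N'_4 = 147·cos33.1° − 22·2.507 = 68.0; c'Δl = 31.08; W sinα = 80.3
Slice 5: Δl = 2.6/cos48.8° = 3.947 m; N'_5 = 86·cos48.8° − 1·3.947 = 52.7; c'Δl = 48.95; W sinα = 64.7
Σc'Δl = 160.5 kN/m; ΣN' = 304.7 kN/m; ΣW sinα = 231.1 kN/m
Resisting = 160.5 + 304.7·tan22.5° = 160.5 + 126.2 = 286.7 kN/m
FS = 286.7 / 231.1 = 1.241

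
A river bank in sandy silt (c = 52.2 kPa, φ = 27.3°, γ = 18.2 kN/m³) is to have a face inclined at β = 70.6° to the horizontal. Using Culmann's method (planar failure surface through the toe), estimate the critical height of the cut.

H_c = 35.32 m

Culmann's analysis gives the critical failure plane at α_cr = (β + φ)/2 = (70.6 + 27.3)/2 = 48.9°, and the critical height
H_c = (4c/γ) · sinβ cosφ / [1 − cos(β − φ)]
    = (4·52.2/18.2) · sin70.6°·cos27.3° / [1 − cos(43.3°)]
    = 11.473 · 0.9432·0.8886 / [1 − 0.7278]
    = 11.473 · 0.8382 / 0.2722
    = 35.32 m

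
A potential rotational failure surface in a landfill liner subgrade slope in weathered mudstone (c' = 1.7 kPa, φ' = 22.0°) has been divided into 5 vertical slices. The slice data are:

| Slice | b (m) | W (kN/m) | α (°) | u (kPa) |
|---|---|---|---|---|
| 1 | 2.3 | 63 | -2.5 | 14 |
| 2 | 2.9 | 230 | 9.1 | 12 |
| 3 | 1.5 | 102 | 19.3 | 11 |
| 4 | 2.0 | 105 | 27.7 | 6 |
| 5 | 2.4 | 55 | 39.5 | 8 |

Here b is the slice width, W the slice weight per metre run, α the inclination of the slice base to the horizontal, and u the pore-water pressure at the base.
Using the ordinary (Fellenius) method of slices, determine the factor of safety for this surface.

Ordinary method of slices: FS = Σ[c'·Δl_i + (W_i cosα_i − u_i·Δl_i)·tanφ'] / Σ W_i sinα_i, with Δl_i = b_i / cosα_i.
Slice 1: Δl = 2.3/cos(-2.5°) = 2.302 m; N'_1 = 63·cos(-2.5°) − 14·2.302 = 30.7; c'Δl = 3.91; W sinα = -2.7
Slice 2: Δl = 2.9/cos9.1° = 2.937 m; N'_2 = 230·cos9.1° − 12·2.937 = 191.9; c'Δl = 4.99; W sinα = 36.4
Slice 3: Δl = 1.5/cos19.3° = 1.589 m; N'_3 = 102·cos19.3° − 11·1.589 = 78.8; c'Δl = 2.70; W sinα = 33.7
Slice 4: Δl = 2.0/cos27.7° = 2.259 m; N'_4 = 105·cos27.7° − 6·2.259 = 79.4; c'Δl = 3.84; W sinα = 48.8
Slice 5: Δl = 2.4/cos39.5° = 3.110 m; N'_5 = 55·cos39.5° − 8·3.110 = 17.6; c'Δl = 5.29; W sinα = 35.0
Σc'Δl = 20.7 kN/m; ΣN' = 398.3 kN/m; ΣW sinα = 151.1 kN/m
Resisting = 20.7 + 398.3·tan22.0° = 20.7 + 160.9 = 181.7 kN/m
FS = 181.7 / 151.1 = 1.202

FS = 1.20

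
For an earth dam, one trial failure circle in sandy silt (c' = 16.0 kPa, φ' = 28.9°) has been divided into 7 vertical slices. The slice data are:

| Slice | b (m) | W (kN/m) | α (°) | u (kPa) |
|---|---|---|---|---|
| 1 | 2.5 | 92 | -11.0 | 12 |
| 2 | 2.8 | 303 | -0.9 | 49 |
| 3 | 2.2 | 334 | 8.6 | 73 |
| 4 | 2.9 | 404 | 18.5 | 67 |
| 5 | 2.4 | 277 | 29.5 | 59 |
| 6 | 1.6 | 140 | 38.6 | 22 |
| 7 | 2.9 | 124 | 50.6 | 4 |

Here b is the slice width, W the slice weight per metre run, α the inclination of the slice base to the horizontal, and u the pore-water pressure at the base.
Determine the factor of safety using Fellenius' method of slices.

FS = 1.57

Ordinary method of slices: FS = Σ[c'·Δl_i + (W_i cosα_i − u_i·Δl_i)·tanφ'] / Σ W_i sinα_i, with Δl_i = b_i / cosα_i.
Slice 1: Δl = 2.5/cos(-11.0°) = 2.547 m; N'_1 = 92·cos(-11.0°) − 12·2.547 = 59.7; c'Δl = 40.75; W sinα = -17.6
Slice 2: Δl = 2.8/cos(-0.9°) = 2.800 m; N'_2 = 303·cos(-0.9°) − 49·2.800 = 165.7; c'Δl = 44.81; W sinα = -4.8
Slice 3: Δl = 2.2/cos8.6° = 2.225 m; N'_3 = 334·cos8.6° − 73·2.225 = 167.8; c'Δl = 35.60; W sinα = 49.9
Slice 4: Δl = 2.9/cos18.5° = 3.058 m; N'_4 = 404·cos18.5° − 67·3.058 = 178.2; c'Δl = 48.93; W sinα = 128.2
Slice 5: Δl = 2.4/cos29.5° = 2.757 m; N'_5 = 277·cos29.5° − 59·2.757 = 78.4; c'Δl = 44.12; W sinα = 136.4
Slice 6: Δl = 1.6/cos38.6° = 2.047 m; N'_6 = 140·cos38.6° − 22·2.047 = 64.4; c'Δl = 32.76; W sinα = 87.3
Slice 7: Δl = 2.9/cos50.6° = 4.569 m; N'_7 = 124·cos50.6° − 4·4.569 = 60.4; c'Δl = 73.10; W sinα = 95.8
Σc'Δl = 320.1 kN/m; ΣN' = 774.7 kN/m; ΣW sinα = 475.4 kN/m
Resisting = 320.1 + 774.7·tan28.9° = 320.1 + 427.7 = 747.7 kN/m
FS = 747.7 / 475.4 = 1.573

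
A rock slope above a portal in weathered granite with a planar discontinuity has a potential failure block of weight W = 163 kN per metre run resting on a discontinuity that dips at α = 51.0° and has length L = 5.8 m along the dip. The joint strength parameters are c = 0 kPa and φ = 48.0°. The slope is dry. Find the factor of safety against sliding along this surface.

FS = 0.90

Resolving the block weight along and normal to the plane and applying the Mohr–Coulomb strength on the joint:
N' = W cosα = 163·cos51.0° = 102.6 kN/m
Driving force T = W sinα = 163·sin51.0° = 126.7 kN/m
Resisting force R = c·L + N'·tanφ = 0·5.8 + 102.6·tan48.0° = 0.0 + 113.9 = 113.9 kN/m
FS = R / T = 113.9 / 126.7 = 0.899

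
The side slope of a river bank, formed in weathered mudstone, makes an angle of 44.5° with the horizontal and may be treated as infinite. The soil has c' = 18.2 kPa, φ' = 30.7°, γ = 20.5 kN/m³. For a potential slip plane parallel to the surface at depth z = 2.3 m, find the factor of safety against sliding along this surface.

FS = 1.38

For an infinite slope with a slip plane parallel to the surface (no pore pressure): FS = [c' + γz cos²β tanφ'] / [γz sinβ cosβ].
γz = 20.5·2.3 = 47.15 kN/m²
Numerator = 18.2 + 47.15·cos²44.5°·tan30.7° = 18.2 + 47.15·0.5087·0.5938 = 32.442 kPa
Denominator = 47.15·sin44.5°·cos44.5° = 47.15·0.7009·0.7133 = 23.571 kPa
FS = 32.442 / 23.571 = 1.376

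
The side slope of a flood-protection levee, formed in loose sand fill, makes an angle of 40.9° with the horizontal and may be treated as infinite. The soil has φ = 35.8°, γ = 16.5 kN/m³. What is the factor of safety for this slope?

FS = 0.83

For a dry cohesionless infinite slope the factor of safety is FS = tanφ / tanβ.
FS = tan35.8° / tan40.9° = 0.7212 / 0.8662 = 0.833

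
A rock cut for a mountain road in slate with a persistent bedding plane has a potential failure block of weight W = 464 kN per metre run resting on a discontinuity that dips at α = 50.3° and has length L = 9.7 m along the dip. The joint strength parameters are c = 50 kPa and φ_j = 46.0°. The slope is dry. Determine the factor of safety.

Resolving the block weight along and normal to the plane and applying the Mohr–Coulomb strength on the joint:
N' = W cosα = 464·cos50.3° = 296.4 kN/m
Driving force T = W sinα = 464·sin50.3° = 357.0 kN/m
Resisting force R = c·L + N'·tanφ_j = 50·9.7 + 296.4·tan46.0° = 485.0 + 306.9 = 791.9 kN/m
FS = R / T = 791.9 / 357.0 = 2.218

FS = 2.22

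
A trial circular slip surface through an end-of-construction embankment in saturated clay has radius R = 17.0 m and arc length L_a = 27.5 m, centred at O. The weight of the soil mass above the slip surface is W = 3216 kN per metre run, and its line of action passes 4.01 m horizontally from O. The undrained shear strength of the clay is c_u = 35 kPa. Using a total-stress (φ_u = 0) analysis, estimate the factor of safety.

FS = 1.27

Taking moments about the centre O, the resisting moment is provided by the undrained shear strength acting along the arc:
M_R = c_u·L_a·R = 35·27.50·17.0 = 16362.5 kN·m/m
M_D = W·d = 3216·4.01 = 12896.2 kN·m/m
FS = M_R / M_D = 16362.5 / 12896.2 = 1.269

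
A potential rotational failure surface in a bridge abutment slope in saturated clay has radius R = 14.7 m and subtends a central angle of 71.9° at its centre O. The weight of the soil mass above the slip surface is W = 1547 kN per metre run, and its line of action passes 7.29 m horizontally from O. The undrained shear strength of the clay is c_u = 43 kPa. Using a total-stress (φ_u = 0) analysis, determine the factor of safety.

Taking moments about the centre O, the resisting moment is provided by the undrained shear strength acting along the arc:
Arc length L_a = R·θ = 14.7·(71.9°·π/180) = 14.7·1.2549 = 18.45 m
M_R = c_u·L_a·R = 43·18.45·14.7 = 11660.3 kN·m/m
M_D = W·d = 1547·7.29 = 11277.6 kN·m/m
FS = M_R / M_D = 11660.3 / 11277.6 = 1.034

FS = 1.03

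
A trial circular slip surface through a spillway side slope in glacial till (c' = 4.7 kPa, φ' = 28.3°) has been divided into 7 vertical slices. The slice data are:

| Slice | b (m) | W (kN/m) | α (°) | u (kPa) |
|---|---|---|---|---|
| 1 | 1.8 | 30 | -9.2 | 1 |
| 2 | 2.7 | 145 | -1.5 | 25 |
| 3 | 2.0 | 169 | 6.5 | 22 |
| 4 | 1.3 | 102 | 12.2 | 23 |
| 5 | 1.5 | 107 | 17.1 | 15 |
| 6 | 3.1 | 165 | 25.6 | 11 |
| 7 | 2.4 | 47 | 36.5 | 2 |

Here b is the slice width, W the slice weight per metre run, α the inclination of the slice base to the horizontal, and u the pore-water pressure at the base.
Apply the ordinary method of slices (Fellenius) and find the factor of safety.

FS = 2.18

Ordinary method of slices: FS = Σ[c'·Δl_i + (W_i cosα_i − u_i·Δl_i)·tanφ'] / Σ W_i sinα_i, with Δl_i = b_i / cosα_i.
Slice 1: Δl = 1.8/cos(-9.2°) = 1.823 m; N'_1 = 30·cos(-9.2°) − 1·1.823 = 27.8; c'Δl = 8.57; W sinα = -4.8
Slice 2: Δl = 2.7/cos(-1.5°) = 2.701 m; N'_2 = 145·cos(-1.5°) − 25·2.701 = 77.4; c'Δl = 12.69; W sinα = -3.8
Slice 3: Δl = 2.0/cos6.5° = 2.013 m; N'_3 = 169·cos6.5° − 22·2.013 = 123.6; c'Δl = 9.46; W sinα = 19.1
Slice 4: Δl = 1.3/cos12.2° = 1.330 m; N'_4 = 102·cos12.2° − 23·1.330 = 69.1; c'Δl = 6.25; W sinα = 21.6
Slice 5: Δl = 1.5/cos17.1° = 1.569 m; N'_5 = 107·cos17.1° − 15·1.569 = 78.7; c'Δl = 7.38; W sinα = 31.5
Slice 6: Δl = 3.1/cos25.6° = 3.437 m; N'_6 = 165·cos25.6° − 11·3.437 = 111.0; c'Δl = 16.16; W sinα = 71.3
Slice 7: Δl = 2.4/cos36.5° = 2.986 m; N'_7 = 47·cos36.5° − 2·2.986 = 31.8; c'Δl = 14.03; W sinα = 28.0
Σc'Δl = 74.5 kN/m; ΣN' = 519.5 kN/m; ΣW sinα = 162.8 kN/m
Resisting = 74.5 + 519.5·tan28.3° = 74.5 + 279.7 = 354.3 kN/m
FS = 354.3 / 162.8 = 2.176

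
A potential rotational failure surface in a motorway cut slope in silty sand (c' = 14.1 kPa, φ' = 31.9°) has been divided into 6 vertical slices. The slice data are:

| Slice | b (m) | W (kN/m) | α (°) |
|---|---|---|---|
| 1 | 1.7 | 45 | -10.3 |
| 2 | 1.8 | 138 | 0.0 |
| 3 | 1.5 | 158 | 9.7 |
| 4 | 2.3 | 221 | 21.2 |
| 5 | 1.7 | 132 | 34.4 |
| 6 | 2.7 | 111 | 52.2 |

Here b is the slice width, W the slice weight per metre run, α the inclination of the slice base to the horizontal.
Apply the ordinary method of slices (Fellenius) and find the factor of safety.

Ordinary method of slices: FS = Σ[c'·Δl_i + (W_i cosα_i)·tanφ'] / Σ W_i sinα_i, with Δl_i = b_i / cosα_i.
Slice 1: Δl = 1.7/cos(-10.3°) = 1.728 m; N'_1 = 45·cos(-10.3°) = 44.3; c'Δl = 24.36; W sinα = -8.0
Slice 2: Δl = 1.8/cos0.0° = 1.800 m; N'_2 = 138·cos0.0° = 138.0; c'Δl = 25.38; W sinα = 0.0
Slice 3: Δl = 1.5/cos9.7° = 1.522 m; N'_3 = 158·cos9.7° = 155.7; c'Δl = 21.46; W sinα = 26.6
Slice 4: Δl = 2.3/cos21.2° = 2.467 m; N'_4 = 221·cos21.2° = 206.0; c'Δl = 34.78; W sinα = 79.9
Slice 5: Δl = 1.7/cos34.4° = 2.060 m; N'_5 = 132·cos34.4° = 108.9; c'Δl = 29.05; W sinα = 74.6
Slice 6: Δl = 2.7/cos52.2° = 4.405 m; N'_6 = 111·cos52.2° = 68.0; c'Δl = 62.11; W sinα = 87.7
Σc'Δl = 197.1 kN/m; ΣN' = 721.0 kN/m; ΣW sinα = 260.8 kN/m
Resisting = 197.1 + 721.0·tan31.9° = 197.1 + 448.8 = 645.9 kN/m
FS = 645.9 / 260.8 = 2.477

FS = 2.48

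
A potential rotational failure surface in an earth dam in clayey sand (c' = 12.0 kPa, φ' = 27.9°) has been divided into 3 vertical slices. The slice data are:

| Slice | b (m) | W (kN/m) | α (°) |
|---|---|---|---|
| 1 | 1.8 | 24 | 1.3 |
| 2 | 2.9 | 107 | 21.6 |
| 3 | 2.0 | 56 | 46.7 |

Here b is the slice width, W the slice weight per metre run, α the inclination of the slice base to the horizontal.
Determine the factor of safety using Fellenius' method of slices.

Ordinary method of slices: FS = Σ[c'·Δl_i + (W_i cosα_i)·tanφ'] / Σ W_i sinα_i, with Δl_i = b_i / cosα_i.
Slice 1: Δl = 1.8/cos1.3° = 1.800 m; N'_1 = 24·cos1.3° = 24.0; c'Δl = 21.61; W sinα = 0.5
Slice 2: Δl = 2.9/cos21.6° = 3.119 m; N'_2 = 107·cos21.6° = 99.5; c'Δl = 37.43; W sinα = 39.4
Slice 3: Δl = 2.0/cos46.7° = 2.916 m; N'_3 = 56·cos46.7° = 38.4; c'Δl = 34.99; W sinα = 40.8
Σc'Δl = 94.0 kN/m; ΣN' = 161.9 kN/m; ΣW sinα = 80.7 kN/m
Resisting = 94.0 + 161.9·tan27.9° = 94.0 + 85.7 = 179.7 kN/m
FS = 179.7 / 80.7 = 2.228

FS = 2.23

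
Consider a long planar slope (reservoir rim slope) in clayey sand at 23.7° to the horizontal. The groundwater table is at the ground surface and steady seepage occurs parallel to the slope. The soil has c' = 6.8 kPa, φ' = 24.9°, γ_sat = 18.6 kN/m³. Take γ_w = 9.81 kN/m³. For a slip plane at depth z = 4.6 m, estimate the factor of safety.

With seepage parallel to the slope and the water table at the surface, the effective normal stress on the slip plane uses the buoyant unit weight γ' = γ_sat − γ_w while the driving shear stress uses γ_sat:
FS = [c' + γ' z cos²β tanφ'] / [γ_sat z sinβ cosβ]
γ' = 18.6 − 9.81 = 8.79 kN/m³
Numerator = 6.8 + 8.79·4.6·cos²23.7°·tan24.9° = 6.8 + 8.79·4.6·0.8384·0.4642 = 22.537 kPa
Denominator = 18.6·4.6·sin23.7°·cos23.7° = 18.6·4.6·0.4019·0.9157 = 31.490 kPa
FS = 22.537 / 31.490 = 0.716

FS = 0.72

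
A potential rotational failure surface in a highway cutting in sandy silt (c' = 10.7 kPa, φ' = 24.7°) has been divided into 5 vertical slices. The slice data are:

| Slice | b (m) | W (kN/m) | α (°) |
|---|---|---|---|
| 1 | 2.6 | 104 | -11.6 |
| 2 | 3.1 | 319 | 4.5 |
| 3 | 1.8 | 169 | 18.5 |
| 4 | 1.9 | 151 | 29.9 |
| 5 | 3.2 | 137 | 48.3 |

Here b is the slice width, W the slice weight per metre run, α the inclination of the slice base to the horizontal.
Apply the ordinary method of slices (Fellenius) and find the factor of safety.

FS = 2.23

Ordinary method of slices: FS = Σ[c'·Δl_i + (W_i cosα_i)·tanφ'] / Σ W_i sinα_i, with Δl_i = b_i / cosα_i.
Slice 1: Δl = 2.6/cos(-11.6°) = 2.654 m; N'_1 = 104·cos(-11.6°) = 101.9; c'Δl = 28.40; W sinα = -20.9
Slice 2: Δl = 3.1/cos4.5° = 3.110 m; N'_2 = 319·cos4.5° = 318.0; c'Δl = 33.27; W sinα = 25.0
Slice 3: Δl = 1.8/cos18.5° = 1.898 m; N'_3 = 169·cos18.5° = 160.3; c'Δl = 20.31; W sinα = 53.6
Slice 4: Δl = 1.9/cos29.9° = 2.192 m; N'_4 = 151·cos29.9° = 130.9; c'Δl = 23.45; W sinα = 75.3
Slice 5: Δl = 3.2/cos48.3° = 4.810 m; N'_5 = 137·cos48.3° = 91.1; c'Δl = 51.47; W sinα = 102.3
Σc'Δl = 156.9 kN/m; ΣN' = 802.2 kN/m; ΣW sinα = 235.3 kN/m
Resisting = 156.9 + 802.2·tan24.7° = 156.9 + 369.0 = 525.9 kN/m
FS = 525.9 / 235.3 = 2.235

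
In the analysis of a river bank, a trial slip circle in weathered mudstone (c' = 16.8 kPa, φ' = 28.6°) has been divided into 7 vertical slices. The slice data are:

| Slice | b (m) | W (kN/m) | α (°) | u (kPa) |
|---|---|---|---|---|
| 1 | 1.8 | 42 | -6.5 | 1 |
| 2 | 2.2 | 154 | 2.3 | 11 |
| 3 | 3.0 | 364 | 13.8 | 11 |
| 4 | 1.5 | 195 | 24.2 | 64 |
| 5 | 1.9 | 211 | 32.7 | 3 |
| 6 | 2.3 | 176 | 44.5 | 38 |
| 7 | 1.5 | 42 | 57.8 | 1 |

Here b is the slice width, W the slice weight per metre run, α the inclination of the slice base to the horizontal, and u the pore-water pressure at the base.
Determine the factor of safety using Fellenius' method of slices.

FS = 1.58

Ordinary method of slices: FS = Σ[c'·Δl_i + (W_i cosα_i − u_i·Δl_i)·tanφ'] / Σ W_i sinα_i, with Δl_i = b_i / cosα_i.
Slice 1: Δl = 1.8/cos(-6.5°) = 1.812 m; N'_1 = 42·cos(-6.5°) − 1·1.812 = 39.9; c'Δl = 30.44; W sinα = -4.8
Slice 2: Δl = 2.2/cos2.3° = 2.202 m; N'_2 = 154·cos2.3° − 11·2.202 = 129.7; c'Δl = 36.99; W sinα = 6.2
Slice 3: Δl = 3.0/cos13.8° = 3.089 m; N'_3 = 364·cos13.8° − 11·3.089 = 319.5; c'Δl = 51.90; W sinα = 86.8
Slice 4: Δl = 1.5/cos24.2° = 1.645 m; N'_4 = 195·cos24.2° − 64·1.645 = 72.6; c'Δl = 27.63; W sinα = 79.9
Slice 5: Δl = 1.9/cos32.7° = 2.258 m; N'_5 = 211·cos32.7° − 3·2.258 = 170.8; c'Δl = 37.93; W sinα = 114.0
Slice 6: Δl = 2.3/cos44.5° = 3.225 m; N'_6 = 176·cos44.5° − 38·3.225 = 3.0; c'Δl = 54.17; W sinα = 123.4
Slice 7: Δl = 1.5/cos57.8° = 2.815 m; N'_7 = 42·cos57.8° − 1·2.815 = 19.6; c'Δl = 47.29; W sinα = 35.5
Σc'Δl = 286.3 kN/m; ΣN' = 755.0 kN/m; ΣW sinα = 441.1 kN/m
Resisting = 286.3 + 755.0·tan28.6° = 286.3 + 411.7 = 698.0 kN/m
FS = 698.0 / 441.1 = 1.583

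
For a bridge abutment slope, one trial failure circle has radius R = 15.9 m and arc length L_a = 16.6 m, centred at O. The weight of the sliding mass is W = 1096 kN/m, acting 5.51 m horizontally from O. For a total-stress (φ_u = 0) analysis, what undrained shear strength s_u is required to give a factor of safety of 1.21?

s_u = 27.7 kPa

FS = s_u·L_a·R / (W·d), so s_u = FS·W·d / (L_a·R).
s_u = 1.21·1096·5.51 / (16.60·15.9) = 7307.1 / 263.94 = 27.68 kPa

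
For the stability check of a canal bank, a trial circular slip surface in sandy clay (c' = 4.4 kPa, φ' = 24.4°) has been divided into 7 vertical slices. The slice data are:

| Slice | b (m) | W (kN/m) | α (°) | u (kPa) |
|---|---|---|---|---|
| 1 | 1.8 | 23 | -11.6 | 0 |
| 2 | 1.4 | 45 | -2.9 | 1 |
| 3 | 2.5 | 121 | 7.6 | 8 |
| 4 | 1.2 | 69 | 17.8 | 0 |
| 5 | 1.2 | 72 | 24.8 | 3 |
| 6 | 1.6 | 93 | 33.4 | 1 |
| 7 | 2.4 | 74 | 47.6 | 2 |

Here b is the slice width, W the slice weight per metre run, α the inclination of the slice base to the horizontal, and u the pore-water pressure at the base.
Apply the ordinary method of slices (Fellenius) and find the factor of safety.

FS = 1.49

Ordinary method of slices: FS = Σ[c'·Δl_i + (W_i cosα_i − u_i·Δl_i)·tanφ'] / Σ W_i sinα_i, with Δl_i = b_i / cosα_i.
Slice 1: Δl = 1.8/cos(-11.6°) = 1.838 m; N'_1 = 23·cos(-11.6°) − 0·1.838 = 22.5; c'Δl = 8.09; W sinα = -4.6
Slice 2: Δl = 1.4/cos(-2.9°) = 1.402 m; N'_2 = 45·cos(-2.9°) − 1·1.402 = 43.5; c'Δl = 6.17; W sinα = -2.3
Slice 3: Δl = 2.5/cos7.6° = 2.522 m; N'_3 = 121·cos7.6° − 8·2.522 = 99.8; c'Δl = 11.10; W sinα = 16.0
Slice 4: Δl = 1.2/cos17.8° = 1.260 m; N'_4 = 69·cos17.8° − 0·1.260 = 65.7; c'Δl = 5.55; W sinα = 21.1
Slice 5: Δl = 1.2/cos24.8° = 1.322 m; N'_5 = 72·cos24.8° − 3·1.322 = 61.4; c'Δl = 5.82; W sinα = 30.2
Slice 6: Δl = 1.6/cos33.4° = 1.917 m; N'_6 = 93·cos33.4° − 1·1.917 = 75.7; c'Δl = 8.43; W sinα = 51.2
Slice 7: Δl = 2.4/cos47.6° = 3.559 m; N'_7 = 74·cos47.6° − 2·3.559 = 42.8; c'Δl = 15.66; W sinα = 54.6
Σc'Δl = 60.8 kN/m; ΣN' = 411.4 kN/m; ΣW sinα = 166.2 kN/m
Resisting = 60.8 + 411.4·tan24.4° = 60.8 + 186.6 = 247.4 kN/m
FS = 247.4 / 166.2 = 1.488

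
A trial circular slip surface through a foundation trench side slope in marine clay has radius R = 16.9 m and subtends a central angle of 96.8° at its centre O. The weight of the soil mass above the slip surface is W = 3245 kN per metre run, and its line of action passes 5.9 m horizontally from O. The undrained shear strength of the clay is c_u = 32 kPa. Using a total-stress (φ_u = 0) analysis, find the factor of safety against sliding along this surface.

Taking moments about the centre O, the resisting moment is provided by the undrained shear strength acting along the arc:
Arc length L_a = R·θ = 16.9·(96.8°·π/180) = 16.9·1.6895 = 28.55 m
M_R = c_u·L_a·R = 32·28.55·16.9 = 15441.0 kN·m/m
M_D = W·d = 3245·5.9 = 19145.5 kN·m/m
FS = M_R / M_D = 15441.0 / 19145.5 = 0.807

FS = 0.81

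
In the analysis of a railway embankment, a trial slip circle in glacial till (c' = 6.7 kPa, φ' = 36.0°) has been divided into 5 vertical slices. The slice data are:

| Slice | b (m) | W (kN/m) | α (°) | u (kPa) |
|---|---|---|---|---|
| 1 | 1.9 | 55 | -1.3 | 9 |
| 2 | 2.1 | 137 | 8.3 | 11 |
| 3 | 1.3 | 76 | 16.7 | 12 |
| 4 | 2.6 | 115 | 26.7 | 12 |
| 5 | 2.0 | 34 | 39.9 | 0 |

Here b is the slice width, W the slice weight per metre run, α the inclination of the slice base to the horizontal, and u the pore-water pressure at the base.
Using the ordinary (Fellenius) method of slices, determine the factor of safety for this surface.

FS = 2.56

Ordinary method of slices: FS = Σ[c'·Δl_i + (W_i cosα_i − u_i·Δl_i)·tanφ'] / Σ W_i sinα_i, with Δl_i = b_i / cosα_i.
Slice 1: Δl = 1.9/cos(-1.3°) = 1.900 m; N'_1 = 55·cos(-1.3°) − 9·1.900 = 37.9; c'Δl = 12.73; W sinα = -1.2
Slice 2: Δl = 2.1/cos8.3° = 2.122 m; N'_2 = 137·cos8.3° − 11·2.122 = 112.2; c'Δl = 14.22; W sinα = 19.8
Slice 3: Δl = 1.3/cos16.7° = 1.357 m; N'_3 = 76·cos16.7° − 12·1.357 = 56.5; c'Δl = 9.09; W sinα = 21.8
Slice 4: Δl = 2.6/cos26.7° = 2.910 m; N'_4 = 115·cos26.7° − 12·2.910 = 67.8; c'Δl = 19.50; W sinα = 51.7
Slice 5: Δl = 2.0/cos39.9° = 2.607 m; N'_5 = 34·cos39.9° − 0·2.607 = 26.1; c'Δl = 17.47; W sinα = 21.8
Σc'Δl = 73.0 kN/m; ΣN' = 300.5 kN/m; ΣW sinα = 113.8 kN/m
Resisting = 73.0 + 300.5·tan36.0° = 73.0 + 218.3 = 291.3 kN/m
FS = 291.3 / 113.8 = 2.559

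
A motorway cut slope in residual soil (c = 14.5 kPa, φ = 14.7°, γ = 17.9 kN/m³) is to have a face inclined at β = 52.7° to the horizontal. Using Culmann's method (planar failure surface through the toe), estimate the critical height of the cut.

H_c = 11.76 m

Culmann's analysis gives the critical failure plane at α_cr = (β + φ)/2 = (52.7 + 14.7)/2 = 33.7°, and the critical height
H_c = (4c/γ) · sinβ cosφ / [1 − cos(β − φ)]
    = (4·14.5/17.9) · sin52.7°·cos14.7° / [1 − cos(38.0°)]
    = 3.240 · 0.7955·0.9673 / [1 − 0.7880]
    = 3.240 · 0.7694 / 0.2120
    = 11.76 m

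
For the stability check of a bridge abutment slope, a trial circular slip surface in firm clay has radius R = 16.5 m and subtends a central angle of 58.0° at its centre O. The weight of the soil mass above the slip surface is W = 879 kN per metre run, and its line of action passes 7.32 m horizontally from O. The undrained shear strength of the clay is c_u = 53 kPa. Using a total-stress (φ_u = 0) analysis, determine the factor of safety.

Taking moments about the centre O, the resisting moment is provided by the undrained shear strength acting along the arc:
Arc length L_a = R·θ = 16.5·(58.0°·π/180) = 16.5·1.0123 = 16.70 m
M_R = c_u·L_a·R = 53·16.70·16.5 = 14606.6 kN·m/m
M_D = W·d = 879·7.32 = 6434.3 kN·m/m
FS = M_R / M_D = 14606.6 / 6434.3 = 2.270

FS = 2.27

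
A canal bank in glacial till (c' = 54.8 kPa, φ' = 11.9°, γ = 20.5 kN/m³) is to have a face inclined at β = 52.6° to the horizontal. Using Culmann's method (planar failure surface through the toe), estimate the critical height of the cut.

Culmann's analysis gives the critical failure plane at α_cr = (β + φ')/2 = (52.6 + 11.9)/2 = 32.2°, and the critical height
H_c = (4c'/γ) · sinβ cosφ' / [1 − cos(β − φ')]
    = (4·54.8/20.5) · sin52.6°·cos11.9° / [1 − cos(40.7°)]
    = 10.693 · 0.7944·0.9785 / [1 − 0.7581]
    = 10.693 · 0.7773 / 0.2419
    = 34.37 m

H_c = 34.37 m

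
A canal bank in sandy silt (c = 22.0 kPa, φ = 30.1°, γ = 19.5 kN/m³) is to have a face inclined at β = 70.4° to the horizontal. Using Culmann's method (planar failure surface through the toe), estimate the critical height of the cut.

Culmann's analysis gives the critical failure plane at α_cr = (β + φ)/2 = (70.4 + 30.1)/2 = 50.2°, and the critical height
H_c = (4c/γ) · sinβ cosφ / [1 − cos(β − φ)]
    = (4·22.0/19.5) · sin70.4°·cos30.1° / [1 − cos(40.3°)]
    = 4.513 · 0.9421·0.8652 / [1 − 0.7627]
    = 4.513 · 0.8150 / 0.2373
    = 15.50 m

H_c = 15.50 m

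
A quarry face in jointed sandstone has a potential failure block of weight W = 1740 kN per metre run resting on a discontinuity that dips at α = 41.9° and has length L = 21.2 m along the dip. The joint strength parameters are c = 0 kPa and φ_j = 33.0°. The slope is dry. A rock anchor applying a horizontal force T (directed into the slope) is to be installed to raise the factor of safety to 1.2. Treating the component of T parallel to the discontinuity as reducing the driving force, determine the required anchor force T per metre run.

T = 417 kN/m

Resolving forces along and normal to the sliding plane, with the horizontal anchor force T adding T·sinα to the effective normal force and T·cosα acting up the plane against the driving force:
FS = [cL + (W cosα + T sinα) tanφ_j] / [W sinα − T cosα]
Without the anchor: N' = 1295.1 kN/m, driving T_d = 1162.0 kN/m, resisting R = 0·21.2 + 1295.1·tan33.0° = 841.0 kN/m, FS = 0.72.
Setting FS = 1.2 and solving for T:
1.2·(1162.0 − T cos41.9°) = 841.0 + T sin41.9°·tan33.0°
T·(sin41.9°·tan33.0° + 1.2·cos41.9°) = 1.2·1162.0 − 841.0
T·(0.6678·0.6494 + 1.2·0.7443) = 1394.4 − 841.0 = 553.4
T·1.3269 = 553.4
T = 417.1 kN/m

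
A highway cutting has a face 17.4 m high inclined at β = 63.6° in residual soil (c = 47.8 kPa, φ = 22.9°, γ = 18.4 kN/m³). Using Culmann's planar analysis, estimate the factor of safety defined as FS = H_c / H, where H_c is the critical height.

FS = 2.04

H_c = (4c/γ) · sinβ cosφ / [1 − cos(β − φ)]
    = (4·47.8/18.4) · sin63.6°·cos22.9° / [1 − cos40.7°]
    = 10.391 · 0.8251 / 0.2419 = 35.45 m
FS = H_c / H = 35.45 / 17.4 = 2.037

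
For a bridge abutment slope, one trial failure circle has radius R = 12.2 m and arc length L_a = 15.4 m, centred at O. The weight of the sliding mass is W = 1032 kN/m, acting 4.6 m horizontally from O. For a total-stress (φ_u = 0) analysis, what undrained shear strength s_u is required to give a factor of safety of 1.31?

s_u = 33.1 kPa

FS = s_u·L_a·R / (W·d), so s_u = FS·W·d / (L_a·R).
s_u = 1.31·1032·4.6 / (15.40·12.2) = 6218.8 / 187.88 = 33.10 kPa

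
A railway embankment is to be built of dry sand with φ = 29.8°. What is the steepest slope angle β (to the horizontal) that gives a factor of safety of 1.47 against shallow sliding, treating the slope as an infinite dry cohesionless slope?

For an infinite dry cohesionless slope FS = tanφ/tanβ, so tanβ = tanφ / FS.
tanβ = tan29.8° / 1.47 = 0.5727 / 1.47 = 0.3896
β = arctan(0.3896) = 21.29°

β = 21.3°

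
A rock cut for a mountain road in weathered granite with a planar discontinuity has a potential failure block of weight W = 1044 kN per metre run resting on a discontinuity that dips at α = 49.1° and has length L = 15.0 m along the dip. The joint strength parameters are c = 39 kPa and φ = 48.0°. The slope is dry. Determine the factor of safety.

FS = 1.70

Resolving the block weight along and normal to the plane and applying the Mohr–Coulomb strength on the joint:
N' = W cosα = 1044·cos49.1° = 683.5 kN/m
Driving force T = W sinα = 1044·sin49.1° = 789.1 kN/m
Resisting force R = c·L + N'·tanφ = 39·15.0 + 683.5·tan48.0° = 585.0 + 759.2 = 1344.2 kN/m
FS = R / T = 1344.2 / 789.1 = 1.703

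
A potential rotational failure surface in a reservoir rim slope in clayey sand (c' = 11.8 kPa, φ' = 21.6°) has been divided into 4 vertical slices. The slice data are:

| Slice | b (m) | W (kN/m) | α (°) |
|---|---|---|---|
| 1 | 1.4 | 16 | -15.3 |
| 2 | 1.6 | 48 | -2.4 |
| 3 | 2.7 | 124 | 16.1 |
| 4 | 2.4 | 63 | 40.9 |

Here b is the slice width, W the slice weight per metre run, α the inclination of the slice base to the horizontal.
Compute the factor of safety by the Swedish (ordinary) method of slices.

FS = 2.85

Ordinary method of slices: FS = Σ[c'·Δl_i + (W_i cosα_i)·tanφ'] / Σ W_i sinα_i, with Δl_i = b_i / cosα_i.
Slice 1: Δl = 1.4/cos(-15.3°) = 1.451 m; N'_1 = 16·cos(-15.3°) = 15.4; c'Δl = 17.13; W sinα = -4.2
Slice 2: Δl = 1.6/cos(-2.4°) = 1.601 m; N'_2 = 48·cos(-2.4°) = 48.0; c'Δl = 18.90; W sinα = -2.0
Slice 3: Δl = 2.7/cos16.1° = 2.810 m; N'_3 = 124·cos16.1° = 119.1; c'Δl = 33.16; W sinα = 34.4
Slice 4: Δl = 2.4/cos40.9° = 3.175 m; N'_4 = 63·cos40.9° = 47.6; c'Δl = 37.47; W sinα = 41.2
Σc'Δl = 106.7 kN/m; ΣN' = 230.1 kN/m; ΣW sinα = 69.4 kN/m
Resisting = 106.7 + 230.1·tan21.6° = 106.7 + 91.1 = 197.8 kN/m
FS = 197.8 / 69.4 = 2.850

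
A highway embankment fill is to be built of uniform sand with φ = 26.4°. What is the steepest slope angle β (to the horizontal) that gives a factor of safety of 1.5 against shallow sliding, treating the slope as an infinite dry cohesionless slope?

β = 18.3°

For an infinite dry cohesionless slope FS = tanφ/tanβ, so tanβ = tanφ / FS.
tanβ = tan26.4° / 1.5 = 0.4964 / 1.5 = 0.3309
β = arctan(0.3309) = 18.31°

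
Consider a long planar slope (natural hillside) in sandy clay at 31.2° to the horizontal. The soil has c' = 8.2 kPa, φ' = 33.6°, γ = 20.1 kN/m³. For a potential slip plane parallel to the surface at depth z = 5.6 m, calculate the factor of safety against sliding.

For an infinite slope with a slip plane parallel to the surface (no pore pressure): FS = [c' + γz cos²β tanφ'] / [γz sinβ cosβ].
γz = 20.1·5.6 = 112.56 kN/m²
Numerator = 8.2 + 112.56·cos²31.2°·tan33.6° = 8.2 + 112.56·0.7316·0.6644 = 62.916 kPa
Denominator = 112.56·sin31.2°·cos31.2° = 112.56·0.5180·0.8554 = 49.876 kPa
FS = 62.916 / 49.876 = 1.261

FS = 1.26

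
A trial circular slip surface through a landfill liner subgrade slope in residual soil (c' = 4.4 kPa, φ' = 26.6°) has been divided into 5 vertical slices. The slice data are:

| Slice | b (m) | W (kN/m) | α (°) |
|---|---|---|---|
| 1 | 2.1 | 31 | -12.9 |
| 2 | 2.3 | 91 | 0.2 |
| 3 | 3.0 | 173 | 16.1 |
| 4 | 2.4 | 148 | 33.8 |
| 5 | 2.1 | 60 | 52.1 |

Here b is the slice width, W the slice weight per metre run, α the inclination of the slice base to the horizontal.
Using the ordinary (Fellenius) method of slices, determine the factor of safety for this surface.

FS = 1.67

Ordinary method of slices: FS = Σ[c'·Δl_i + (W_i cosα_i)·tanφ'] / Σ W_i sinα_i, with Δl_i = b_i / cosα_i.
Slice 1: Δl = 2.1/cos(-12.9°) = 2.154 m; N'_1 = 31·cos(-12.9°) = 30.2; c'Δl = 9.48; W sinα = -6.9
Slice 2: Δl = 2.3/cos0.2° = 2.300 m; N'_2 = 91·cos0.2° = 91.0; c'Δl = 10.12; W sinα = 0.3
Slice 3: Δl = 3.0/cos16.1° = 3.122 m; N'_3 = 173·cos16.1° = 166.2; c'Δl = 13.74; W sinα = 48.0
Slice 4: Δl = 2.4/cos33.8° = 2.888 m; N'_4 = 148·cos33.8° = 123.0; c'Δl = 12.71; W sinα = 82.3
Slice 5: Δl = 2.1/cos52.1° = 3.419 m; N'_5 = 60·cos52.1° = 36.9; c'Δl = 15.04; W sinα = 47.3
Σc'Δl = 61.1 kN/m; ΣN' = 447.3 kN/m; ΣW sinα = 171.0 kN/m
Resisting = 61.1 + 447.3·tan26.6° = 61.1 + 224.0 = 285.1 kN/m
FS = 285.1 / 171.0 = 1.667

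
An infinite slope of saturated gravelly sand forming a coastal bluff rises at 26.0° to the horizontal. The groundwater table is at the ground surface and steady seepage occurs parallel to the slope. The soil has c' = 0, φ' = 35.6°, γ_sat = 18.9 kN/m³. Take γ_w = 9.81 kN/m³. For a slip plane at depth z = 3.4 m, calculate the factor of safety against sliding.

With seepage parallel to the slope and the water table at the surface, the effective normal stress on the slip plane uses the buoyant unit weight γ' = γ_sat − γ_w while the driving shear stress uses γ_sat:
FS = [c' + γ' z cos²β tanφ'] / [γ_sat z sinβ cosβ]
(For c' = 0 this reduces to FS = (γ'/γ_sat)·tanφ'/tanβ.)
γ' = 18.9 − 9.81 = 9.09 kN/m³
Numerator = 0.0 + 9.09·3.4·cos²26.0°·tan35.6° = 0.0 + 9.09·3.4·0.8078·0.7159 = 17.874 kPa
Denominator = 18.9·3.4·sin26.0°·cos26.0° = 18.9·3.4·0.4384·0.8988 = 25.319 kPa
FS = 17.874 / 25.319 = 0.706

FS = 0.71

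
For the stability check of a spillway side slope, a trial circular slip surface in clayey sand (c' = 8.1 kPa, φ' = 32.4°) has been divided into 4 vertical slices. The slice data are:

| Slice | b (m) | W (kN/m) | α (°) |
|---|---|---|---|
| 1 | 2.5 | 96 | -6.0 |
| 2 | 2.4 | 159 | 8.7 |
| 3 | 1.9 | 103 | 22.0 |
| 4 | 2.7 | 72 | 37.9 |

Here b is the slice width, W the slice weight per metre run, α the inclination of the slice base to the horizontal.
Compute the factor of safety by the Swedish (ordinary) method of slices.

FS = 3.53

Ordinary method of slices: FS = Σ[c'·Δl_i + (W_i cosα_i)·tanφ'] / Σ W_i sinα_i, with Δl_i = b_i / cosα_i.
Slice 1: Δl = 2.5/cos(-6.0°) = 2.514 m; N'_1 = 96·cos(-6.0°) = 95.5; c'Δl = 20.36; W sinα = -10.0
Slice 2: Δl = 2.4/cos8.7° = 2.428 m; N'_2 = 159·cos8.7° = 157.2; c'Δl = 19.67; W sinα = 24.1
Slice 3: Δl = 1.9/cos22.0° = 2.049 m; N'_3 = 103·cos22.0° = 95.5; c'Δl = 16.60; W sinα = 38.6
Slice 4: Δl = 2.7/cos37.9° = 3.422 m; N'_4 = 72·cos37.9° = 56.8; c'Δl = 27.72; W sinα = 44.2
Σc'Δl = 84.3 kN/m; ΣN' = 405.0 kN/m; ΣW sinα = 96.8 kN/m
Resisting = 84.3 + 405.0·tan32.4° = 84.3 + 257.0 = 341.3 kN/m
FS = 341.3 / 96.8 = 3.525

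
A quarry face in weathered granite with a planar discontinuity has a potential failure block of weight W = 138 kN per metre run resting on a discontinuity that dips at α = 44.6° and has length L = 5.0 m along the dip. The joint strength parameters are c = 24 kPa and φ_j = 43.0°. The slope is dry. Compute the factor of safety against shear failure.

Resolving the block weight along and normal to the plane and applying the Mohr–Coulomb strength on the joint:
N' = W cosα = 138·cos44.6° = 98.3 kN/m
Driving force T = W sinα = 138·sin44.6° = 96.9 kN/m
Resisting force R = c·L + N'·tanφ_j = 24·5.0 + 98.3·tan43.0° = 120.0 + 91.6 = 211.6 kN/m
FS = R / T = 211.6 / 96.9 = 2.184

FS = 2.18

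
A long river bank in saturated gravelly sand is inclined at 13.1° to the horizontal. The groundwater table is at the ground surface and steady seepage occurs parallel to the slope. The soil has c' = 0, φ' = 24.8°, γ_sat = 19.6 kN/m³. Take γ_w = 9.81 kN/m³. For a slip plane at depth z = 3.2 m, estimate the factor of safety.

FS = 0.99

With seepage parallel to the slope and the water table at the surface, the effective normal stress on the slip plane uses the buoyant unit weight γ' = γ_sat − γ_w while the driving shear stress uses γ_sat:
FS = [c' + γ' z cos²β tanφ'] / [γ_sat z sinβ cosβ]
(For c' = 0 this reduces to FS = (γ'/γ_sat)·tanφ'/tanβ.)
γ' = 19.6 − 9.81 = 9.79 kN/m³
Numerator = 0.0 + 9.79·3.2·cos²13.1°·tan24.8° = 0.0 + 9.79·3.2·0.9486·0.4621 = 13.732 kPa
Denominator = 19.6·3.2·sin13.1°·cos13.1° = 19.6·3.2·0.2267·0.9740 = 13.846 kPa
FS = 13.732 / 13.846 = 0.992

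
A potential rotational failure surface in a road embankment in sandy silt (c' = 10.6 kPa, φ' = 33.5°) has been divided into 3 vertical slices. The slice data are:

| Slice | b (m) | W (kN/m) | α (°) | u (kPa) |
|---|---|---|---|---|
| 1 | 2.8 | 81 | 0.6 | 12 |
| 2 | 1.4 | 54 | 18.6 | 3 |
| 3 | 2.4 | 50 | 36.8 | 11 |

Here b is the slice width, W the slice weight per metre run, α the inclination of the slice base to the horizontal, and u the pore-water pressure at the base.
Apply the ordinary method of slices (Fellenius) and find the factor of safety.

FS = 3.00

Ordinary method of slices: FS = Σ[c'·Δl_i + (W_i cosα_i − u_i·Δl_i)·tanφ'] / Σ W_i sinα_i, with Δl_i = b_i / cosα_i.
Slice 1: Δl = 2.8/cos0.6° = 2.800 m; N'_1 = 81·cos0.6° − 12·2.800 = 47.4; c'Δl = 29.68; W sinα = 0.8
Slice 2: Δl = 1.4/cos18.6° = 1.477 m; N'_2 = 54·cos18.6° − 3·1.477 = 46.7; c'Δl = 15.66; W sinα = 17.2
Slice 3: Δl = 2.4/cos36.8° = 2.997 m; N'_3 = 50·cos36.8° − 11·2.997 = 7.1; c'Δl = 31.77; W sinα = 30.0
Σc'Δl = 77.1 kN/m; ΣN' = 101.2 kN/m; ΣW sinα = 48.0 kN/m
Resisting = 77.1 + 101.2·tan33.5° = 77.1 + 67.0 = 144.1 kN/m
FS = 144.1 / 48.0 = 3.001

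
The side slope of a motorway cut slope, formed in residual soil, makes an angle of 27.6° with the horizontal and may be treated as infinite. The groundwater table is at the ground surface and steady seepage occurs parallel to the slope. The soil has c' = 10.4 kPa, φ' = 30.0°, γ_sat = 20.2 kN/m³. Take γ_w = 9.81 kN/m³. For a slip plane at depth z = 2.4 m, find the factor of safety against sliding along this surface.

FS = 1.09

With seepage parallel to the slope and the water table at the surface, the effective normal stress on the slip plane uses the buoyant unit weight γ' = γ_sat − γ_w while the driving shear stress uses γ_sat:
FS = [c' + γ' z cos²β tanφ'] / [γ_sat z sinβ cosβ]
γ' = 20.2 − 9.81 = 10.39 kN/m³
Numerator = 10.4 + 10.39·2.4·cos²27.6°·tan30.0° = 10.4 + 10.39·2.4·0.7854·0.5774 = 21.707 kPa
Denominator = 20.2·2.4·sin27.6°·cos27.6° = 20.2·2.4·0.4633·0.8862 = 19.905 kPa
FS = 21.707 / 19.905 = 1.091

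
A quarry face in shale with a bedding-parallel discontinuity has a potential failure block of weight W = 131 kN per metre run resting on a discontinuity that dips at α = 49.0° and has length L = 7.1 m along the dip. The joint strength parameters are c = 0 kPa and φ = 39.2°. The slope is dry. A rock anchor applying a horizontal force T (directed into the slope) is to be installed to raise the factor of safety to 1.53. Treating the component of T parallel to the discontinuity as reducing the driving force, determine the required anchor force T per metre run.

Resolving forces along and normal to the sliding plane, with the horizontal anchor force T adding T·sinα to the effective normal force and T·cosα acting up the plane against the driving force:
FS = [cL + (W cosα + T sinα) tanφ] / [W sinα − T cosα]
Without the anchor: N' = 85.9 kN/m, driving T_d = 98.9 kN/m, resisting R = 0·7.1 + 85.9·tan39.2° = 70.1 kN/m, FS = 0.71.
Setting FS = 1.53 and solving for T:
1.53·(98.9 − T cos49.0°) = 70.1 + T sin49.0°·tan39.2°
T·(sin49.0°·tan39.2° + 1.53·cos49.0°) = 1.53·98.9 − 70.1
T·(0.7547·0.8156 + 1.53·0.6561) = 151.3 − 70.1 = 81.2
T·1.6193 = 81.2
T = 50.1 kN/m

T = 50 kN/m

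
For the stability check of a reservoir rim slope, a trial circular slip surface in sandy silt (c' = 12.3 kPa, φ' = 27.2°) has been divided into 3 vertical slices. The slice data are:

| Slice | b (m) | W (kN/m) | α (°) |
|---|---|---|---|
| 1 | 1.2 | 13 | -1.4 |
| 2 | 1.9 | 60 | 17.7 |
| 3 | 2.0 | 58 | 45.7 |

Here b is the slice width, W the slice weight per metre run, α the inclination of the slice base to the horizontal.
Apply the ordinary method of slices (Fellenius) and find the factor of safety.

FS = 2.21

Ordinary method of slices: FS = Σ[c'·Δl_i + (W_i cosα_i)·tanφ'] / Σ W_i sinα_i, with Δl_i = b_i / cosα_i.
Slice 1: Δl = 1.2/cos(-1.4°) = 1.200 m; N'_1 = 13·cos(-1.4°) = 13.0; c'Δl = 14.76; W sinα = -0.3
Slice 2: Δl = 1.9/cos17.7° = 1.994 m; N'_2 = 60·cos17.7° = 57.2; c'Δl = 24.53; W sinα = 18.2
Slice 3: Δl = 2.0/cos45.7° = 2.864 m; N'_3 = 58·cos45.7° = 40.5; c'Δl = 35.22; W sinα = 41.5
Σc'Δl = 74.5 kN/m; ΣN' = 110.7 kN/m; ΣW sinα = 59.4 kN/m
Resisting = 74.5 + 110.7·tan27.2° = 74.5 + 56.9 = 131.4 kN/m
FS = 131.4 / 59.4 = 2.211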